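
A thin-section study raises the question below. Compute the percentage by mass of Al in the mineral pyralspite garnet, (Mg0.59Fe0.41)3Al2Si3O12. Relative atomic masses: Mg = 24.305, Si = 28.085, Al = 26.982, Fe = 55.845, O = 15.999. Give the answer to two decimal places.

Formula mass = 1.77*24.305 + 1.23*55.845 + 2*26.982 + 3*28.085 + 12*15.999 = 441.916 g/mol, of which 53.964 g is Al.
So Al makes up 53.964/441.916 = 0.1221 of the mass, i.e. 12.21%.

12.21 wt%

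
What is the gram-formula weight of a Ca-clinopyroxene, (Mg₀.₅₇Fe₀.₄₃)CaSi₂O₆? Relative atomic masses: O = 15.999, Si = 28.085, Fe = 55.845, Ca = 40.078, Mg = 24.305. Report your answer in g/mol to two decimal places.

M = 0.57×24.305 + 0.43×55.845 + 1×40.078 + 2×28.085 + 6×15.999

230.11 g/mol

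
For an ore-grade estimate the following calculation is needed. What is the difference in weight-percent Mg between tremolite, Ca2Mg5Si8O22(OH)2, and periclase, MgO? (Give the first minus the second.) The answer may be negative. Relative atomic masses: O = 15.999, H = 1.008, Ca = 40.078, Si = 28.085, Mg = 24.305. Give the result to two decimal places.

-45.34 percentage points

First mineral: 121.525 g Mg in 812.353 g formula = 14.96 wt% Mg.
Second mineral: 24.305 g Mg in 40.304 g formula = 60.30 wt% Mg.
14.96% − 60.30% gives a difference of -45.34 percentage points.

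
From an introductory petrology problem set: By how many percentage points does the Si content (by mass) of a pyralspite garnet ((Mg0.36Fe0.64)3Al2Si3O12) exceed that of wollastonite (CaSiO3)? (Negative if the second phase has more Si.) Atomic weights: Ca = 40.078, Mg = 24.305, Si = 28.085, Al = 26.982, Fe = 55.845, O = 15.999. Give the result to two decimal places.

M((Mg0.36Fe0.64)3Al2Si3O12) = 463.679 g/mol, so wt% Si = 84.255/463.679 × 100 = 18.17%.
M(CaSiO3) = 116.160 g/mol, so wt% Si = 28.085/116.160 × 100 = 24.18%.
18.17 − 24.18 = -6.01 pp.

-6.01 percentage points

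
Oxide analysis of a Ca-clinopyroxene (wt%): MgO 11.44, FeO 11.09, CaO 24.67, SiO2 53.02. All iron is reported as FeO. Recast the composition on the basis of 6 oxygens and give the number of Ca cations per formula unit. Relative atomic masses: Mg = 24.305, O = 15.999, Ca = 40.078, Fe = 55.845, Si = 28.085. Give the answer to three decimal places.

0.999 Ca apfu

MgO (M=40.304): mol = 0.28384; Mg = 0.28384, O = 0.28384.
FeO (M=71.844): mol = 0.15436; Fe = 0.15436, O = 0.15436.
CaO (M=56.077): mol = 0.43993; Ca = 0.43993, O = 0.43993.
SiO2 (M=60.083): mol = 0.88245; Si = 0.88245, O = 1.76490.
ΣO = 2.64303; factor = 6/ΣO = 2.27012.
Ca apfu = 0.43993 × 2.27012 = 0.999.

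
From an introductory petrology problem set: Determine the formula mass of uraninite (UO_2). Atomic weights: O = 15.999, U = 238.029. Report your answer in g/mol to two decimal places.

M = 1*238.029 + 2*15.999

270.03 g/mol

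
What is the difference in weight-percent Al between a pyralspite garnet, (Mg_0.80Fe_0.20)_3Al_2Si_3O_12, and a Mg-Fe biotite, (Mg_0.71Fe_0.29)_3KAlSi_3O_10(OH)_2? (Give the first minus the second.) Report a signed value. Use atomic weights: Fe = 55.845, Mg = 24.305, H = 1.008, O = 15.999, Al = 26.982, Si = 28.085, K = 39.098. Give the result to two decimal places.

Al in (Mg_0.80Fe_0.20)_3Al_2Si_3O_12: molar mass 422.046 g/mol; 2×26.982 = 53.964 g → 12.79 wt%.
Al in (Mg_0.71Fe_0.29)_3KAlSi_3O_10(OH)_2: molar mass 444.694 g/mol; 1×26.982 = 26.982 g → 6.07 wt%.
Difference = 12.79 − 6.07 = 6.72 percentage points.

6.72 percentage points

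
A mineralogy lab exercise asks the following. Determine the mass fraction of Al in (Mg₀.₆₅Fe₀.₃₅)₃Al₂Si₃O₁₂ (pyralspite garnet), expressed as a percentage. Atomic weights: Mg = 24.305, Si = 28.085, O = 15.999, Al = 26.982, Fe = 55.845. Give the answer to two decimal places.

Molar mass of (Mg₀.₆₅Fe₀.₃₅)₃Al₂Si₃O₁₂: 1.95*24.305 + 1.05*55.845 + 2*26.982 + 3*28.085 + 12*15.999 = 436.239 g/mol.
Mass of Al per formula unit: 2 × 26.982 = 53.964 g.
Weight fraction Al = 53.964 / 436.239 = 0.1237.

12.37 mass %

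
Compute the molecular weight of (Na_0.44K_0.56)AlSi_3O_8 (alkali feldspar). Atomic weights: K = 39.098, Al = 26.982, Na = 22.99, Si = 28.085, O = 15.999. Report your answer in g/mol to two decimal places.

271.24 g/mol

M = 0.44·22.99 + 0.56·39.098 + 1·26.982 + 3·28.085 + 8·15.999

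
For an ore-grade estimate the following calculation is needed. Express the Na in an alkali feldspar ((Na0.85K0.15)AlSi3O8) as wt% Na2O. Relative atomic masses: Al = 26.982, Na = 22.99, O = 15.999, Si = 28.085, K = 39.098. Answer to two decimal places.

9.95 wt%

M((Na0.85K0.15)AlSi3O8) = 264.635 g/mol; M(Na2O) = 61.979 g/mol.
Moles Na2O per formula unit = 0.85 Na ÷ 2 = 0.4250.
Na2O fraction = (0.4250 × 61.979) / 264.635 = 26.341/264.635 = 0.0995.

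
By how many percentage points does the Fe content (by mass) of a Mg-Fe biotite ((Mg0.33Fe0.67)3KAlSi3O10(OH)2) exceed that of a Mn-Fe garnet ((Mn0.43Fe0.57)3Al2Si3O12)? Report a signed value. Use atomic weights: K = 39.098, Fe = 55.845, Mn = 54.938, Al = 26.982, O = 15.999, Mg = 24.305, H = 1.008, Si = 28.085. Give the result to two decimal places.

First mineral: 112.248 g Fe in 480.649 g formula = 23.35 wt% Fe.
Second mineral: 95.495 g Fe in 496.572 g formula = 19.23 wt% Fe.
23.35% − 19.23% gives a difference of 4.12 percentage points.

4.12 percentage points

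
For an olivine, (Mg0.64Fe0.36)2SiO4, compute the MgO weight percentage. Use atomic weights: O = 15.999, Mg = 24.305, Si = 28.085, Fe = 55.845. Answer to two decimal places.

Molar mass of (Mg0.64Fe0.36)2SiO4 = 1.28·24.305 + 0.72·55.845 + 1·28.085 + 4·15.999 = 163.400 g/mol.
Each formula unit contains 1.28 Mg, equivalent to 1.28/1 = 1.2800 mol MgO.
M(MgO) = 1×24.305 + 1×15.999 = 40.304 g/mol.
Mass of MgO per formula unit = 1.2800 × 40.304 = 51.589 g.
MgO wt% = 51.589 / 163.400 × 100 = 31.57%.

31.57 wt%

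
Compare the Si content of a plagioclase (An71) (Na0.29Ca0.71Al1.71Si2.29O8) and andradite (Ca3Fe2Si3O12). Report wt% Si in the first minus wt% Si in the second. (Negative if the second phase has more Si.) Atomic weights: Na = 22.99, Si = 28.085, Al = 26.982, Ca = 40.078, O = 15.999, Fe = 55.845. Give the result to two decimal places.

Si in Na0.29Ca0.71Al1.71Si2.29O8: molar mass 273.568 g/mol; 2.29×28.085 = 64.315 g → 23.51 wt%.
Si in Ca3Fe2Si3O12: molar mass 508.167 g/mol; 3×28.085 = 84.255 g → 16.58 wt%.
Difference = 23.51 − 16.58 = 6.93 percentage points.

6.93 percentage points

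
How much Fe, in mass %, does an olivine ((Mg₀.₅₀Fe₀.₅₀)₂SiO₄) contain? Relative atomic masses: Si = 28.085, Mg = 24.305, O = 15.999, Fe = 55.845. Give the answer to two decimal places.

32.42 mass %

Formula mass = 1·24.305 + 1·55.845 + 1·28.085 + 4·15.999 = 172.231 g/mol, of which 55.845 g is Fe.
So Fe makes up 55.845/172.231 = 0.3242 of the mass, i.e. 32.42%.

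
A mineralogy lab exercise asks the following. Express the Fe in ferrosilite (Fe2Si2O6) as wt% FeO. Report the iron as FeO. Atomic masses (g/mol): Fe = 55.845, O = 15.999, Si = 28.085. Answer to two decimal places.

54.46 wt%

M(Fe2Si2O6) = 263.854 g/mol; M(FeO) = 71.844 g/mol.
Moles FeO per formula unit = 2 Fe ÷ 1 = 2.0000.
FeO fraction = (2.0000 × 71.844) / 263.854 = 143.688/263.854 = 0.5446.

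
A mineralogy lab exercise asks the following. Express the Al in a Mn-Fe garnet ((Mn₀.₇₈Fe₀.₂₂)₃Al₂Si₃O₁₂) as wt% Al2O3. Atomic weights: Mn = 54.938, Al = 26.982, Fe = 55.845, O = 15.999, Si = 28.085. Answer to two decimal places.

20.57 wt%

Formula mass = 495.620 g/mol.
2 Al → 1.0000 mol Al2O3 per formula unit; M(Al2O3) = 101.961, so Al2O3 mass = 101.961 g.
101.961/495.620 × 100 = 20.57 wt%.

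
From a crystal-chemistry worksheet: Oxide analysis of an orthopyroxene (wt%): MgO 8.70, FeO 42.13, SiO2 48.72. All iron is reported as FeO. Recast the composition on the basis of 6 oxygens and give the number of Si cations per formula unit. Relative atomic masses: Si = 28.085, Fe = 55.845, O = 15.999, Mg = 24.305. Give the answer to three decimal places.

MgO: 8.70/40.304 = 0.21586 mol → 0.21586 mol Mg, 0.21586 mol O.
FeO: 42.13/71.844 = 0.58641 mol → 0.58641 mol Fe, 0.58641 mol O.
SiO2: 48.72/60.083 = 0.81088 mol → 0.81088 mol Si, 1.62176 mol O.
Total oxygen = 2.42403 mol. Normalization factor = 6/2.42403 = 2.47522.
Si per 6 O = 0.81088 × 2.47522 = 2.007.

2.007 Si apfu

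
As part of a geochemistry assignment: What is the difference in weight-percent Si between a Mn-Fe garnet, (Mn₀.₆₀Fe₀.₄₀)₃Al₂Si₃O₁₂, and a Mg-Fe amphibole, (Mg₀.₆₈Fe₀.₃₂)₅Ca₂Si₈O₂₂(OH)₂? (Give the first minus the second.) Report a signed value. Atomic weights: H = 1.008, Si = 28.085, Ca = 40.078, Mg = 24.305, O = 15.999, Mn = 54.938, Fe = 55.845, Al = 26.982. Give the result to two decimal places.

First mineral: 84.255 g Si in 496.109 g formula = 16.98 wt% Si.
Second mineral: 224.680 g Si in 862.817 g formula = 26.04 wt% Si.
16.98% − 26.04% gives a difference of -9.06 percentage points.

-9.06 percentage points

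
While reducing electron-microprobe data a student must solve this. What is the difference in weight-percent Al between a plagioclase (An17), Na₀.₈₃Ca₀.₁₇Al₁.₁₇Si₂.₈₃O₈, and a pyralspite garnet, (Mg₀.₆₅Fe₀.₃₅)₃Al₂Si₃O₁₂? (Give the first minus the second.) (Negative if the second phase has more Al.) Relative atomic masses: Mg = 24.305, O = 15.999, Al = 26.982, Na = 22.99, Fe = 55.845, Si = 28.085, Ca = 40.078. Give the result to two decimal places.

M(Na₀.₈₃Ca₀.₁₇Al₁.₁₇Si₂.₈₃O₈) = 264.936 g/mol, so wt% Al = 31.569/264.936 × 100 = 11.92%.
M((Mg₀.₆₅Fe₀.₃₅)₃Al₂Si₃O₁₂) = 436.239 g/mol, so wt% Al = 53.964/436.239 × 100 = 12.37%.
11.92 − 12.37 = -0.45 pp.

-0.45 percentage points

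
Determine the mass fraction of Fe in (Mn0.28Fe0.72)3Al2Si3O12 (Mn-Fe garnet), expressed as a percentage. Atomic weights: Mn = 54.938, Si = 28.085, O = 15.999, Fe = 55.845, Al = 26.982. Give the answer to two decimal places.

24.27 wt%

M((Mn0.28Fe0.72)3Al2Si3O12) = 496.980 g/mol.
Fe contributes 2.16 × 55.845 = 120.625 g per mole.
120.625/496.980 = 0.2427 → 24.27%.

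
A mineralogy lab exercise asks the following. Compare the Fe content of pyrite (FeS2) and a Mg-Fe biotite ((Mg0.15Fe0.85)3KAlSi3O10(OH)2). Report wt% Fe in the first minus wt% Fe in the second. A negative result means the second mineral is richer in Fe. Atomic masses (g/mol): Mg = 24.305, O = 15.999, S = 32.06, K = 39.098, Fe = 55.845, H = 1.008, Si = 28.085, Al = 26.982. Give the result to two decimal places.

First mineral: 55.845 g Fe in 119.965 g formula = 46.55 wt% Fe.
Second mineral: 142.405 g Fe in 497.681 g formula = 28.61 wt% Fe.
46.55% − 28.61% gives a difference of 17.94 percentage points.

17.94 percentage points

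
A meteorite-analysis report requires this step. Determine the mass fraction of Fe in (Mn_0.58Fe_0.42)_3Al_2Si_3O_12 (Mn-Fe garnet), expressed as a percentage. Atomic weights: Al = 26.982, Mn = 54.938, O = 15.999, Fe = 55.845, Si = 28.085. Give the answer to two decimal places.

Formula mass = 1.74·54.938 + 1.26·55.845 + 2·26.982 + 3·28.085 + 12·15.999 = 496.164 g/mol, of which 70.365 g is Fe.
So Fe makes up 70.365/496.164 = 0.1418 of the mass, i.e. 14.18%.

14.18 wt%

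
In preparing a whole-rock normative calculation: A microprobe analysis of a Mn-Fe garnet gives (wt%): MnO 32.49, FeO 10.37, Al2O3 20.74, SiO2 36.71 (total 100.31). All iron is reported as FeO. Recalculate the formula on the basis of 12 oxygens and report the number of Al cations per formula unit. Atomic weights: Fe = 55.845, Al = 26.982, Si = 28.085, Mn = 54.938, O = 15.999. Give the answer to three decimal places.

MnO (M=70.937): mol = 0.45801; Mn = 0.45801, O = 0.45801.
FeO (M=71.844): mol = 0.14434; Fe = 0.14434, O = 0.14434.
Al2O3 (M=101.961): mol = 0.20341; Al = 0.40682, O = 0.61023.
SiO2 (M=60.083): mol = 0.61099; Si = 0.61099, O = 1.22198.
ΣO = 2.43456; factor = 12/ΣO = 4.92902.
Al apfu = 0.40682 × 4.92902 = 2.005.

2.005 Al apfu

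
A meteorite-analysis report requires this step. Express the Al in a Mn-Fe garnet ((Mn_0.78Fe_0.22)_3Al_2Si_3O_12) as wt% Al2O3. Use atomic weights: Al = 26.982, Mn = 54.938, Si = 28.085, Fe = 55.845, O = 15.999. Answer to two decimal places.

20.57 wt%

M((Mn_0.78Fe_0.22)_3Al_2Si_3O_12) = 495.620 g/mol; M(Al2O3) = 101.961 g/mol.
Moles Al2O3 per formula unit = 2 Al ÷ 2 = 1.0000.
Al2O3 fraction = (1.0000 × 101.961) / 495.620 = 101.961/495.620 = 0.2057.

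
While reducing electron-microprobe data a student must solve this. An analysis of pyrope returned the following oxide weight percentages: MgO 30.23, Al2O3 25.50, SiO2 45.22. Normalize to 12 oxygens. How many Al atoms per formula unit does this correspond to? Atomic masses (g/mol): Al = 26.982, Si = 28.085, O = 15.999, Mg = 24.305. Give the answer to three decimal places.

MgO (M=40.304): mol = 0.75005; Mg = 0.75005, O = 0.75005.
Al2O3 (M=101.961): mol = 0.25010; Al = 0.50020, O = 0.75030.
SiO2 (M=60.083): mol = 0.75263; Si = 0.75263, O = 1.50526.
ΣO = 3.00561; factor = 12/ΣO = 3.99253.
Al apfu = 0.50020 × 3.99253 = 1.997.

1.997 Al apfu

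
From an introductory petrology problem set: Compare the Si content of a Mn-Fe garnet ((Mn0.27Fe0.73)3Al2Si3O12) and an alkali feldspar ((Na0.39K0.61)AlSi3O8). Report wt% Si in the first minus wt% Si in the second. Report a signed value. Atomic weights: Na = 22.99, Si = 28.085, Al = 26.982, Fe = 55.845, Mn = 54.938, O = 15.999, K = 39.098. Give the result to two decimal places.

First mineral: 84.255 g Si in 497.007 g formula = 16.95 wt% Si.
Second mineral: 84.255 g Si in 272.045 g formula = 30.97 wt% Si.
16.95% − 30.97% gives a difference of -14.02 percentage points.

-14.02 percentage points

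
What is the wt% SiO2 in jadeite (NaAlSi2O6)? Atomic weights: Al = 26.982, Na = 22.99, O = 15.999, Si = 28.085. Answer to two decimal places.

Formula mass = 202.136 g/mol.
2 Si → 2.0000 mol SiO2 per formula unit; M(SiO2) = 60.083, so SiO2 mass = 120.166 g.
120.166/202.136 × 100 = 59.45 wt%.

59.45 wt%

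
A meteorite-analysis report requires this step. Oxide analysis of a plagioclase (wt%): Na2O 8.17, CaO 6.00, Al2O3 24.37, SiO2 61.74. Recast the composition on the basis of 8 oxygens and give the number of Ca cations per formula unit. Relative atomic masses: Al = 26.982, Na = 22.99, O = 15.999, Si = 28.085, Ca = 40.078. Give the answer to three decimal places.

0.284 Ca apfu

Na2O: 8.17/61.979 = 0.13182 mol → 0.26364 mol Na, 0.13182 mol O.
CaO: 6.00/56.077 = 0.10700 mol → 0.10700 mol Ca, 0.10700 mol O.
Al2O3: 24.37/101.961 = 0.23901 mol → 0.47802 mol Al, 0.71703 mol O.
SiO2: 61.74/60.083 = 1.02758 mol → 1.02758 mol Si, 2.05516 mol O.
Total oxygen = 3.01101 mol. Normalization factor = 8/3.01101 = 2.65692.
Ca per 8 O = 0.10700 × 2.65692 = 0.284.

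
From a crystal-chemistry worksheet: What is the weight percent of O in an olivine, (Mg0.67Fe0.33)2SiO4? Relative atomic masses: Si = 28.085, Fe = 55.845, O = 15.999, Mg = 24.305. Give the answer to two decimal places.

39.62 weight percent

Formula mass = 1.34×24.305 + 0.66×55.845 + 1×28.085 + 4×15.999 = 161.507 g/mol, of which 63.996 g is O.
So O makes up 63.996/161.507 = 0.3962 of the mass, i.e. 39.62%.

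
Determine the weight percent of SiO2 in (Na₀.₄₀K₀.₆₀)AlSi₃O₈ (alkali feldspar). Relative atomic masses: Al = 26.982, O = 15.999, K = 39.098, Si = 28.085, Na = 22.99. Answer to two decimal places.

Formula mass = 271.884 g/mol.
3 Si → 3.0000 mol SiO2 per formula unit; M(SiO2) = 60.083, so SiO2 mass = 180.249 g.
180.249/271.884 × 100 = 66.30 wt%.

66.30 wt%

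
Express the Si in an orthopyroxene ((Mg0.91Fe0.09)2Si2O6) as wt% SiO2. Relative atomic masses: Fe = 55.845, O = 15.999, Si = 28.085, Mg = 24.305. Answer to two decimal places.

58.21 wt%

Formula mass = 206.451 g/mol.
2 Si → 2.0000 mol SiO2 per formula unit; M(SiO2) = 60.083, so SiO2 mass = 120.166 g.
120.166/206.451 × 100 = 58.21 wt%.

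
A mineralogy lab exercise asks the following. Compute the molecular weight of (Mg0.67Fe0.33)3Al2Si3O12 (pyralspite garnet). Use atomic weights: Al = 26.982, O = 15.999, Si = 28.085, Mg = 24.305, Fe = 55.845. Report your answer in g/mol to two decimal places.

434.35 g/mol

The formula mass is the sum 2.01×24.305 + 0.99×55.845 + 2×26.982 + 3×28.085 + 12×15.999.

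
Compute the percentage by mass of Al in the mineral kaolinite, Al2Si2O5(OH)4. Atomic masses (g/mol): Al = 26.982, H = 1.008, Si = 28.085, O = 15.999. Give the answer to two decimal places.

20.90 mass %

Formula mass = 2×26.982 + 2×28.085 + 9×15.999 + 4×1.008 = 258.157 g/mol, of which 53.964 g is Al.
So Al makes up 53.964/258.157 = 0.2090 of the mass, i.e. 20.90%.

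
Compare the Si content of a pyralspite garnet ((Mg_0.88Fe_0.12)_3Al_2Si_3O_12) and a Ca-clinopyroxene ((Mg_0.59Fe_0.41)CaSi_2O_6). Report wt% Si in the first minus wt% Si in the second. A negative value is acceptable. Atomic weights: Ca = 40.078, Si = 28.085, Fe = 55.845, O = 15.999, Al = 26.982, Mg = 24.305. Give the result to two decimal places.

First mineral: 84.255 g Si in 414.476 g formula = 20.33 wt% Si.
Second mineral: 56.170 g Si in 229.478 g formula = 24.48 wt% Si.
20.33% − 24.48% gives a difference of -4.15 percentage points.

-4.15 percentage points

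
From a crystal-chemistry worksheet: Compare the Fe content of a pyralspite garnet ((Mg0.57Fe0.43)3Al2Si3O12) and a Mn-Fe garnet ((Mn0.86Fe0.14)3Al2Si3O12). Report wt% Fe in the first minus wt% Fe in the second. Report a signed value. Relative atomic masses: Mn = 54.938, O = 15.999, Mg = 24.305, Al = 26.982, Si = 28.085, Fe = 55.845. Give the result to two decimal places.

Fe in (Mg0.57Fe0.43)3Al2Si3O12: molar mass 443.809 g/mol; 1.29×55.845 = 72.040 g → 16.23 wt%.
Fe in (Mn0.86Fe0.14)3Al2Si3O12: molar mass 495.402 g/mol; 0.42×55.845 = 23.455 g → 4.73 wt%.
Difference = 16.23 − 4.73 = 11.50 percentage points.

11.50 percentage points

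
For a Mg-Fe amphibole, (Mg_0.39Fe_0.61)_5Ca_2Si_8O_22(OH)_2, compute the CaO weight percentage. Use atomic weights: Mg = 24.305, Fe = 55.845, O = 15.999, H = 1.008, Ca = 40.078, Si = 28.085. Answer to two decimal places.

Formula mass = 908.550 g/mol.
2 Ca → 2.0000 mol CaO per formula unit; M(CaO) = 56.077, so CaO mass = 112.154 g.
112.154/908.550 × 100 = 12.34 wt%.

12.34 wt%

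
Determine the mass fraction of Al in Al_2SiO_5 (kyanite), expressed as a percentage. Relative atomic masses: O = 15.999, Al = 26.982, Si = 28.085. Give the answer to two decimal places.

Formula mass = 2×26.982 + 1×28.085 + 5×15.999 = 162.044 g/mol, of which 53.964 g is Al.
So Al makes up 53.964/162.044 = 0.3330 of the mass, i.e. 33.30%.

33.30 wt%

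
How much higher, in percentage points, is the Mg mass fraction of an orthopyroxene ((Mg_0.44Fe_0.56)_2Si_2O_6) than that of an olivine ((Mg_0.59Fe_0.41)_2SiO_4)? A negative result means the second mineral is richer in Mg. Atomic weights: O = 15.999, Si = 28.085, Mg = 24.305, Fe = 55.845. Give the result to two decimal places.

M((Mg_0.44Fe_0.56)_2Si_2O_6) = 236.099 g/mol, so wt% Mg = 21.388/236.099 × 100 = 9.06%.
M((Mg_0.59Fe_0.41)_2SiO_4) = 166.554 g/mol, so wt% Mg = 28.680/166.554 × 100 = 17.22%.
9.06 − 17.22 = -8.16 pp.

-8.16 percentage points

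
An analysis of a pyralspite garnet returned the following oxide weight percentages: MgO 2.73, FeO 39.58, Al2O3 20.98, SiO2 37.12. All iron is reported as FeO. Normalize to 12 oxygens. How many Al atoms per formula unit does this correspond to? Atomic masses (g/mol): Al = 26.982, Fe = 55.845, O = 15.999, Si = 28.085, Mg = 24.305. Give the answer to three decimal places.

1.998 Al apfu

2.73 wt% MgO ÷ 40.304 g/mol = 0.06774 mol, giving 0.06774 Mg and 0.06774 O.
39.58 wt% FeO ÷ 71.844 g/mol = 0.55092 mol, giving 0.55092 Fe and 0.55092 O.
20.98 wt% Al2O3 ÷ 101.961 g/mol = 0.20576 mol, giving 0.41152 Al and 0.61728 O.
37.12 wt% SiO2 ÷ 60.083 g/mol = 0.61781 mol, giving 0.61781 Si and 1.23562 O.
Oxygen sums to 2.47156; scaling by 12/2.47156 = 4.85523 puts the formula on 12 O.
Al: 0.41152 × 4.85523 = 1.998 atoms per formula unit.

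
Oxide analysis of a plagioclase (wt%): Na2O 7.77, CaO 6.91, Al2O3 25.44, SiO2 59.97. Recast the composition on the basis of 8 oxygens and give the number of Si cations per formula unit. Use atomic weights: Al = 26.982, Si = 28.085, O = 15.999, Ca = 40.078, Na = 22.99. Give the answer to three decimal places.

2.668 Si apfu

Na2O: 7.77/61.979 = 0.12537 mol → 0.25074 mol Na, 0.12537 mol O.
CaO: 6.91/56.077 = 0.12322 mol → 0.12322 mol Ca, 0.12322 mol O.
Al2O3: 25.44/101.961 = 0.24951 mol → 0.49902 mol Al, 0.74853 mol O.
SiO2: 59.97/60.083 = 0.99812 mol → 0.99812 mol Si, 1.99624 mol O.
Total oxygen = 2.99336 mol. Normalization factor = 8/2.99336 = 2.67258.
Si per 8 O = 0.99812 × 2.67258 = 2.668.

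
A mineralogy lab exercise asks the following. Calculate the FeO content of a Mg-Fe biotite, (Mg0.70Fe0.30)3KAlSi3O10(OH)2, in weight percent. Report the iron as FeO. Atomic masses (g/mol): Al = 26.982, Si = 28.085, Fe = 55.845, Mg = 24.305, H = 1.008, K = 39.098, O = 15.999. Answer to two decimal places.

14.51 wt%

Molar mass of (Mg0.70Fe0.30)3KAlSi3O10(OH)2 = 2.10·24.305 + 0.90·55.845 + 1·39.098 + 1·26.982 + 3·28.085 + 12·15.999 + 2·1.008 = 445.640 g/mol.
Each formula unit contains 0.90 Fe, equivalent to 0.90/1 = 0.9000 mol FeO.
M(FeO) = 1×55.845 + 1×15.999 = 71.844 g/mol.
Mass of FeO per formula unit = 0.9000 × 71.844 = 64.660 g.
FeO wt% = 64.660 / 445.640 × 100 = 14.51%.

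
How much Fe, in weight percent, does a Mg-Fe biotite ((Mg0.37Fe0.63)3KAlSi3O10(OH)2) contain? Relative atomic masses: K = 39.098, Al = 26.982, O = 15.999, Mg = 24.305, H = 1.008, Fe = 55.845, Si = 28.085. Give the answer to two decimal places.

22.13 weight percent

Molar mass of (Mg0.37Fe0.63)3KAlSi3O10(OH)2: 1.11*24.305 + 1.89*55.845 + 1*39.098 + 1*26.982 + 3*28.085 + 12*15.999 + 2*1.008 = 476.865 g/mol.
Mass of Fe per formula unit: 1.89 × 55.845 = 105.547 g.
Weight fraction Fe = 105.547 / 476.865 = 0.2213.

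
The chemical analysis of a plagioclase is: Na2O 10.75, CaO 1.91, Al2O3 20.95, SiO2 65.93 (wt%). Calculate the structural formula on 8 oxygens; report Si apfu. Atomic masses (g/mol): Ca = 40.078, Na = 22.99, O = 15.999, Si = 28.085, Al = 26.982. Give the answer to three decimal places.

2.908 Si apfu

Na2O (M=61.979): mol = 0.17345; Na = 0.34690, O = 0.17345.
CaO (M=56.077): mol = 0.03406; Ca = 0.03406, O = 0.03406.
Al2O3 (M=101.961): mol = 0.20547; Al = 0.41094, O = 0.61641.
SiO2 (M=60.083): mol = 1.09732; Si = 1.09732, O = 2.19464.
ΣO = 3.01856; factor = 8/ΣO = 2.65027.
Si apfu = 1.09732 × 2.65027 = 2.908.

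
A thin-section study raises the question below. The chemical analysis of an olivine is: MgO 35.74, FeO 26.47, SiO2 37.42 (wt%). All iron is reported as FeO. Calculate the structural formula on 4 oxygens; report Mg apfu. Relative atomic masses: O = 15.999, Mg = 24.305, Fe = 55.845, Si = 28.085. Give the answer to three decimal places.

1.418 Mg apfu

35.74 wt% MgO ÷ 40.304 g/mol = 0.88676 mol, giving 0.88676 Mg and 0.88676 O.
26.47 wt% FeO ÷ 71.844 g/mol = 0.36844 mol, giving 0.36844 Fe and 0.36844 O.
37.42 wt% SiO2 ÷ 60.083 g/mol = 0.62281 mol, giving 0.62281 Si and 1.24562 O.
Oxygen sums to 2.50082; scaling by 4/2.50082 = 1.59948 puts the formula on 4 O.
Mg: 0.88676 × 1.59948 = 1.418 atoms per formula unit.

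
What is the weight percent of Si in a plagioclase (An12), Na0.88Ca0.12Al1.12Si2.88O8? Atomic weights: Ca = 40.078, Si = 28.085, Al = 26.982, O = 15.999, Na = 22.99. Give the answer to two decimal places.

Molar mass of Na0.88Ca0.12Al1.12Si2.88O8: 0.88·22.99 + 0.12·40.078 + 1.12·26.982 + 2.88·28.085 + 8·15.999 = 264.137 g/mol.
Mass of Si per formula unit: 2.88 × 28.085 = 80.885 g.
Weight fraction Si = 80.885 / 264.137 = 0.3062.

30.62 weight percent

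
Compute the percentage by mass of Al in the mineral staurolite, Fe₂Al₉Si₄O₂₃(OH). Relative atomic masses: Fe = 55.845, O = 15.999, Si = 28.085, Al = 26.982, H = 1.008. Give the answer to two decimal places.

Molar mass of Fe₂Al₉Si₄O₂₃(OH): 2*55.845 + 9*26.982 + 4*28.085 + 24*15.999 + 1*1.008 = 851.852 g/mol.
Mass of Al per formula unit: 9 × 26.982 = 242.838 g.
Weight fraction Al = 242.838 / 851.852 = 0.2851.

28.51 wt%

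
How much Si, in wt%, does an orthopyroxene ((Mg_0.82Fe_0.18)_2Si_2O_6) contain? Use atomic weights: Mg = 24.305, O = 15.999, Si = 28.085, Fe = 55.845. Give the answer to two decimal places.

26.48 wt%

M((Mg_0.82Fe_0.18)_2Si_2O_6) = 212.128 g/mol.
Si contributes 2 × 28.085 = 56.170 g per mole.
56.170/212.128 = 0.2648 → 26.48%.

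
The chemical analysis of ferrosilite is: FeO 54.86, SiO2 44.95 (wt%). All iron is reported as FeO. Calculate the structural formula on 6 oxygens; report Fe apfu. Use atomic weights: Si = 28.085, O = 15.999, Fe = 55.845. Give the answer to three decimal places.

2.027 Fe apfu

FeO (M=71.844): mol = 0.76360; Fe = 0.76360, O = 0.76360.
SiO2 (M=60.083): mol = 0.74813; Si = 0.74813, O = 1.49626.
ΣO = 2.25986; factor = 6/ΣO = 2.65503.
Fe apfu = 0.76360 × 2.65503 = 2.027.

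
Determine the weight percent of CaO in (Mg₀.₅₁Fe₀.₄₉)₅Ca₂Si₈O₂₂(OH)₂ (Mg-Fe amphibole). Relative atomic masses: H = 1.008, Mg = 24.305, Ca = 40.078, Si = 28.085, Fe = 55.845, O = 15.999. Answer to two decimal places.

12.61 wt%

Molar mass of (Mg₀.₅₁Fe₀.₄₉)₅Ca₂Si₈O₂₂(OH)₂ = 2.55×24.305 + 2.45×55.845 + 2×40.078 + 8×28.085 + 24×15.999 + 2×1.008 = 889.626 g/mol.
Each formula unit contains 2 Ca, equivalent to 2/1 = 2.0000 mol CaO.
M(CaO) = 1×40.078 + 1×15.999 = 56.077 g/mol.
Mass of CaO per formula unit = 2.0000 × 56.077 = 112.154 g.
CaO wt% = 112.154 / 889.626 × 100 = 12.61%.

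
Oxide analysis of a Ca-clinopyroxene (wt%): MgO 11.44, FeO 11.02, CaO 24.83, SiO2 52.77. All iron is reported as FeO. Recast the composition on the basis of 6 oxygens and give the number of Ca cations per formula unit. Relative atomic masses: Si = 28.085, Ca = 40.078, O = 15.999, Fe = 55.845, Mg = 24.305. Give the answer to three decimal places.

MgO: 11.44/40.304 = 0.28384 mol → 0.28384 mol Mg, 0.28384 mol O.
FeO: 11.02/71.844 = 0.15339 mol → 0.15339 mol Fe, 0.15339 mol O.
CaO: 24.83/56.077 = 0.44278 mol → 0.44278 mol Ca, 0.44278 mol O.
SiO2: 52.77/60.083 = 0.87829 mol → 0.87829 mol Si, 1.75658 mol O.
Total oxygen = 2.63659 mol. Normalization factor = 6/2.63659 = 2.27567.
Ca per 6 O = 0.44278 × 2.27567 = 1.008.

1.008 Ca apfu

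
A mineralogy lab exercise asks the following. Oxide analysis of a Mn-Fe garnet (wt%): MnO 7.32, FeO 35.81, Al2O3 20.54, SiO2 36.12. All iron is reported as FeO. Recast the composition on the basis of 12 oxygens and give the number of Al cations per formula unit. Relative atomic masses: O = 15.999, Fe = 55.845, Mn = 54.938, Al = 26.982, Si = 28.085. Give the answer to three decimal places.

2.008 Al apfu

MnO (M=70.937): mol = 0.10319; Mn = 0.10319, O = 0.10319.
FeO (M=71.844): mol = 0.49844; Fe = 0.49844, O = 0.49844.
Al2O3 (M=101.961): mol = 0.20145; Al = 0.40290, O = 0.60435.
SiO2 (M=60.083): mol = 0.60117; Si = 0.60117, O = 1.20234.
ΣO = 2.40832; factor = 12/ΣO = 4.98273.
Al apfu = 0.40290 × 4.98273 = 2.008.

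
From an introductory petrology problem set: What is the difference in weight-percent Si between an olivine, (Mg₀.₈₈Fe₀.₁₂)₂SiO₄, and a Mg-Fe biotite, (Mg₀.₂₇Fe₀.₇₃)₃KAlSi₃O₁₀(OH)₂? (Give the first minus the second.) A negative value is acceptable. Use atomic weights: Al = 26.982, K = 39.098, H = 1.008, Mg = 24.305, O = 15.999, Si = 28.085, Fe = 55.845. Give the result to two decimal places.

1.62 percentage points

M((Mg₀.₈₈Fe₀.₁₂)₂SiO₄) = 148.261 g/mol, so wt% Si = 28.085/148.261 × 100 = 18.94%.
M((Mg₀.₂₇Fe₀.₇₃)₃KAlSi₃O₁₀(OH)₂) = 486.327 g/mol, so wt% Si = 84.255/486.327 × 100 = 17.32%.
18.94 − 17.32 = 1.62 pp.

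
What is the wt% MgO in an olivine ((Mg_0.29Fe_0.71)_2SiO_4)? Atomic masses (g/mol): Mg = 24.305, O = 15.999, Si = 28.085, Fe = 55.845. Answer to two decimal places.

12.60 wt%

Molar mass of (Mg_0.29Fe_0.71)_2SiO_4 = 0.58*24.305 + 1.42*55.845 + 1*28.085 + 4*15.999 = 185.478 g/mol.
Each formula unit contains 0.58 Mg, equivalent to 0.58/1 = 0.5800 mol MgO.
M(MgO) = 1×24.305 + 1×15.999 = 40.304 g/mol.
Mass of MgO per formula unit = 0.5800 × 40.304 = 23.376 g.
MgO wt% = 23.376 / 185.478 × 100 = 12.60%.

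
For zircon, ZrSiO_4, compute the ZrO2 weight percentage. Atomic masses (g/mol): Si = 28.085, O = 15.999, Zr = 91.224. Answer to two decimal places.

M(ZrSiO_4) = 183.305 g/mol; M(ZrO2) = 123.222 g/mol.
Moles ZrO2 per formula unit = 1 Zr ÷ 1 = 1.0000.
ZrO2 fraction = (1.0000 × 123.222) / 183.305 = 123.222/183.305 = 0.6722.

67.22 wt%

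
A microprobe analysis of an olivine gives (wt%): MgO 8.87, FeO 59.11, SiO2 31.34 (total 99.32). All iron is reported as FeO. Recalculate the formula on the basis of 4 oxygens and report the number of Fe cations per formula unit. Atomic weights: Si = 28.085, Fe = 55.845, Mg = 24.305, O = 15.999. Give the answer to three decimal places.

8.87 wt% MgO ÷ 40.304 g/mol = 0.22008 mol, giving 0.22008 Mg and 0.22008 O.
59.11 wt% FeO ÷ 71.844 g/mol = 0.82275 mol, giving 0.82275 Fe and 0.82275 O.
31.34 wt% SiO2 ÷ 60.083 g/mol = 0.52161 mol, giving 0.52161 Si and 1.04322 O.
Oxygen sums to 2.08605; scaling by 4/2.08605 = 1.91750 puts the formula on 4 O.
Fe: 0.82275 × 1.91750 = 1.578 atoms per formula unit.

1.578 Fe apfu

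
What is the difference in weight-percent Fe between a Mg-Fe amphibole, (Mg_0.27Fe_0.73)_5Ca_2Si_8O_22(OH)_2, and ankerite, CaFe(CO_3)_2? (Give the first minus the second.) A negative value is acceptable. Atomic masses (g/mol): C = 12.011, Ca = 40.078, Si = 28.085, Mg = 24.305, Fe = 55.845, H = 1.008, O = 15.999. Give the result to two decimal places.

-3.88 percentage points

First mineral: 203.834 g Fe in 927.474 g formula = 21.98 wt% Fe.
Second mineral: 55.845 g Fe in 215.939 g formula = 25.86 wt% Fe.
21.98% − 25.86% gives a difference of -3.88 percentage points.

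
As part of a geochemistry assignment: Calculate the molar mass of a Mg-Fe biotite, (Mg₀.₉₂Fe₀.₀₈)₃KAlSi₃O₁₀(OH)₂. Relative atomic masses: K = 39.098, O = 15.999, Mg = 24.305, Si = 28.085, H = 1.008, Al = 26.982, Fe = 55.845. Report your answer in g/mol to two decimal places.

Mg: 2.76 × 24.305 = 67.0818
Fe: 0.24 × 55.845 = 13.4028
K: 1 × 39.098 = 39.0980
Al: 1 × 26.982 = 26.9820
Si: 3 × 28.085 = 84.2550
O: 12 × 15.999 = 191.9880
H: 2 × 1.008 = 2.0160
Summing the contributions gives the formula mass.

424.82 g/mol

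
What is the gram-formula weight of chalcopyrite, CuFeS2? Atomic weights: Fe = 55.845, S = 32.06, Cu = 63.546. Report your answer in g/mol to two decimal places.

183.51 g/mol

The formula mass is the sum 1*63.546 + 1*55.845 + 2*32.06.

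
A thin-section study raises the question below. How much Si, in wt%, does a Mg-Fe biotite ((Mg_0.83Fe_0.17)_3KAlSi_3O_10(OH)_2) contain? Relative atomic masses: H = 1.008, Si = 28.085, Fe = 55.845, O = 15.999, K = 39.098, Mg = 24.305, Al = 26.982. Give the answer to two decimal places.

Molar mass of (Mg_0.83Fe_0.17)_3KAlSi_3O_10(OH)_2: 2.49*24.305 + 0.51*55.845 + 1*39.098 + 1*26.982 + 3*28.085 + 12*15.999 + 2*1.008 = 433.339 g/mol.
Mass of Si per formula unit: 3 × 28.085 = 84.255 g.
Weight fraction Si = 84.255 / 433.339 = 0.1944.

19.44 wt%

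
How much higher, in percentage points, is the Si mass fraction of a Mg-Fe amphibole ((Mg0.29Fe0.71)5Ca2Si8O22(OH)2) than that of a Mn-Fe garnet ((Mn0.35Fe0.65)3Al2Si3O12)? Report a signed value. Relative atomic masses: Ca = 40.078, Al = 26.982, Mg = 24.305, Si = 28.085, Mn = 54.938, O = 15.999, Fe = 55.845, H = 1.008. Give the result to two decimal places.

M((Mg0.29Fe0.71)5Ca2Si8O22(OH)2) = 924.320 g/mol, so wt% Si = 224.680/924.320 × 100 = 24.31%.
M((Mn0.35Fe0.65)3Al2Si3O12) = 496.790 g/mol, so wt% Si = 84.255/496.790 × 100 = 16.96%.
24.31 − 16.96 = 7.35 pp.

7.35 percentage points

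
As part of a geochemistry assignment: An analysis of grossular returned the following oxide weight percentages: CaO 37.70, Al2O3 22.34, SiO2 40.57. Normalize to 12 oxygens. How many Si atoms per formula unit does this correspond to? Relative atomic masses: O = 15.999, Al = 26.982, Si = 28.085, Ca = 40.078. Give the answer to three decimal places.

3.023 Si apfu

CaO: 37.70/56.077 = 0.67229 mol → 0.67229 mol Ca, 0.67229 mol O.
Al2O3: 22.34/101.961 = 0.21910 mol → 0.43820 mol Al, 0.65730 mol O.
SiO2: 40.57/60.083 = 0.67523 mol → 0.67523 mol Si, 1.35046 mol O.
Total oxygen = 2.68005 mol. Normalization factor = 12/2.68005 = 4.47753.
Si per 12 O = 0.67523 × 4.47753 = 3.023.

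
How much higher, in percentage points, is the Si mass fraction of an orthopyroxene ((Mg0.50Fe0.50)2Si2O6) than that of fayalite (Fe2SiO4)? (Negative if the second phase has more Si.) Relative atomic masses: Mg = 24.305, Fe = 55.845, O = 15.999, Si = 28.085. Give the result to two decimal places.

10.40 percentage points

Si in (Mg0.50Fe0.50)2Si2O6: molar mass 232.314 g/mol; 2×28.085 = 56.170 g → 24.18 wt%.
Si in Fe2SiO4: molar mass 203.771 g/mol; 1×28.085 = 28.085 g → 13.78 wt%.
Difference = 24.18 − 13.78 = 10.40 percentage points.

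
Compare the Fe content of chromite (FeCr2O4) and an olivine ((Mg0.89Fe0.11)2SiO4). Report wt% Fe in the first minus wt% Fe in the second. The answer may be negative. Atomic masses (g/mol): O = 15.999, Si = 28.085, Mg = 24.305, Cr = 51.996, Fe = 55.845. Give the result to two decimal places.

16.63 percentage points

Fe in FeCr2O4: molar mass 223.833 g/mol; 1×55.845 = 55.845 g → 24.95 wt%.
Fe in (Mg0.89Fe0.11)2SiO4: molar mass 147.630 g/mol; 0.22×55.845 = 12.286 g → 8.32 wt%.
Difference = 24.95 − 8.32 = 16.63 percentage points.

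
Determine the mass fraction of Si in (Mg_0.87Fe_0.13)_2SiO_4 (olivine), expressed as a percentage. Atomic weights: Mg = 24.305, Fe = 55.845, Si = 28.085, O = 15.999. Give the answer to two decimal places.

18.86 wt%

M((Mg_0.87Fe_0.13)_2SiO_4) = 148.891 g/mol.
Si contributes 1 × 28.085 = 28.085 g per mole.
28.085/148.891 = 0.1886 → 18.86%.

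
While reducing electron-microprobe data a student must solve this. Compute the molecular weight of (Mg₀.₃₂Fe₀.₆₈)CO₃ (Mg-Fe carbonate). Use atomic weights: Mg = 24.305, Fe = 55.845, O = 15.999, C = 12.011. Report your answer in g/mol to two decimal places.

105.76 g/mol

Mg: 0.32 × 24.305 = 7.7776
Fe: 0.68 × 55.845 = 37.9746
C: 1 × 12.011 = 12.0110
O: 3 × 15.999 = 47.9970
Summing the contributions gives the formula mass.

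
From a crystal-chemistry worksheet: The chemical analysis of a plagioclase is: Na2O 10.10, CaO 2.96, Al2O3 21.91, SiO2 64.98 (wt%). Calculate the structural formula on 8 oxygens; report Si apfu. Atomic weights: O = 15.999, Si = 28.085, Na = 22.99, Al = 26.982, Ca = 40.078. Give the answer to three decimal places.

2.862 Si apfu

10.10 wt% Na2O ÷ 61.979 g/mol = 0.16296 mol, giving 0.32592 Na and 0.16296 O.
2.96 wt% CaO ÷ 56.077 g/mol = 0.05278 mol, giving 0.05278 Ca and 0.05278 O.
21.91 wt% Al2O3 ÷ 101.961 g/mol = 0.21489 mol, giving 0.42978 Al and 0.64467 O.
64.98 wt% SiO2 ÷ 60.083 g/mol = 1.08150 mol, giving 1.08150 Si and 2.16300 O.
Oxygen sums to 3.02341; scaling by 8/3.02341 = 2.64602 puts the formula on 8 O.
Si: 1.08150 × 2.64602 = 2.862 atoms per formula unit.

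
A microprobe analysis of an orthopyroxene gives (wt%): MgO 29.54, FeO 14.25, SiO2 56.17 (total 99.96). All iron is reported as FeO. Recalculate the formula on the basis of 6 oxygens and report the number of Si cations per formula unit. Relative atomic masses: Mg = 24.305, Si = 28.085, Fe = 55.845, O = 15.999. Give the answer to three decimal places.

2.003 Si apfu

MgO: 29.54/40.304 = 0.73293 mol → 0.73293 mol Mg, 0.73293 mol O.
FeO: 14.25/71.844 = 0.19835 mol → 0.19835 mol Fe, 0.19835 mol O.
SiO2: 56.17/60.083 = 0.93487 mol → 0.93487 mol Si, 1.86974 mol O.
Total oxygen = 2.80102 mol. Normalization factor = 6/2.80102 = 2.14208.
Si per 6 O = 0.93487 × 2.14208 = 2.003.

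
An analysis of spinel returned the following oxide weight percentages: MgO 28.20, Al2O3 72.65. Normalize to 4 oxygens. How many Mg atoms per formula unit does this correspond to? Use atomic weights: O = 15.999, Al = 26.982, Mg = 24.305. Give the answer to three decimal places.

28.20 wt% MgO ÷ 40.304 g/mol = 0.69968 mol, giving 0.69968 Mg and 0.69968 O.
72.65 wt% Al2O3 ÷ 101.961 g/mol = 0.71253 mol, giving 1.42506 Al and 2.13759 O.
Oxygen sums to 2.83727; scaling by 4/2.83727 = 1.40981 puts the formula on 4 O.
Mg: 0.69968 × 1.40981 = 0.986 atoms per formula unit.

0.986 Mg apfu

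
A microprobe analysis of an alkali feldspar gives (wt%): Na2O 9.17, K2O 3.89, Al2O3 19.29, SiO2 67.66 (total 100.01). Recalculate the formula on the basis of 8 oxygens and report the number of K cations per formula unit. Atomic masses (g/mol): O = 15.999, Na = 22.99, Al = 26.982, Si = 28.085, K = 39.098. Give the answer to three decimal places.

0.220 K apfu

9.17 wt% Na2O ÷ 61.979 g/mol = 0.14795 mol, giving 0.29590 Na and 0.14795 O.
3.89 wt% K2O ÷ 94.195 g/mol = 0.04130 mol, giving 0.08260 K and 0.04130 O.
19.29 wt% Al2O3 ÷ 101.961 g/mol = 0.18919 mol, giving 0.37838 Al and 0.56757 O.
67.66 wt% SiO2 ÷ 60.083 g/mol = 1.12611 mol, giving 1.12611 Si and 2.25222 O.
Oxygen sums to 3.00904; scaling by 8/3.00904 = 2.65866 puts the formula on 8 O.
K: 0.08260 × 2.65866 = 0.220 atoms per formula unit.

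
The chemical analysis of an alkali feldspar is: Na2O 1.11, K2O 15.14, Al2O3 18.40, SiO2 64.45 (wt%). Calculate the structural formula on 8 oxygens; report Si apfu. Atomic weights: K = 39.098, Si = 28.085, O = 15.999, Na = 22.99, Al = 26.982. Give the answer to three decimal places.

1.11 wt% Na2O ÷ 61.979 g/mol = 0.01791 mol, giving 0.03582 Na and 0.01791 O.
15.14 wt% K2O ÷ 94.195 g/mol = 0.16073 mol, giving 0.32146 K and 0.16073 O.
18.40 wt% Al2O3 ÷ 101.961 g/mol = 0.18046 mol, giving 0.36092 Al and 0.54138 O.
64.45 wt% SiO2 ÷ 60.083 g/mol = 1.07268 mol, giving 1.07268 Si and 2.14536 O.
Oxygen sums to 2.86538; scaling by 8/2.86538 = 2.79195 puts the formula on 8 O.
Si: 1.07268 × 2.79195 = 2.995 atoms per formula unit.

2.995 Si apfu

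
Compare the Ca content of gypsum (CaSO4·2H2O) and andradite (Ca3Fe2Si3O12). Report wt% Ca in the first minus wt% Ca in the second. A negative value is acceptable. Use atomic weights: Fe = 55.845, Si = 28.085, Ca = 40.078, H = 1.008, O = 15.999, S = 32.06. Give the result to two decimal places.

Ca in CaSO4·2H2O: molar mass 172.164 g/mol; 1×40.078 = 40.078 g → 23.28 wt%.
Ca in Ca3Fe2Si3O12: molar mass 508.167 g/mol; 3×40.078 = 120.234 g → 23.66 wt%.
Difference = 23.28 − 23.66 = -0.38 percentage points.

-0.38 percentage points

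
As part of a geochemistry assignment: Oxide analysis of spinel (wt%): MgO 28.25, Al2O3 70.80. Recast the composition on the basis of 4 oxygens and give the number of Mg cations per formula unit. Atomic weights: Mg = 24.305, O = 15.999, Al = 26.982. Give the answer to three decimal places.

MgO (M=40.304): mol = 0.70092; Mg = 0.70092, O = 0.70092.
Al2O3 (M=101.961): mol = 0.69438; Al = 1.38876, O = 2.08314.
ΣO = 2.78406; factor = 4/ΣO = 1.43675.
Mg apfu = 0.70092 × 1.43675 = 1.007.

1.007 Mg apfu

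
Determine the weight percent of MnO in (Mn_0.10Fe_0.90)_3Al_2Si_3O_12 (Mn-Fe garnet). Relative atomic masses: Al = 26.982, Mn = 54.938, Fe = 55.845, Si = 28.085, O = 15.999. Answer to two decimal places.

Formula mass = 497.470 g/mol.
0.30 Mn → 0.3000 mol MnO per formula unit; M(MnO) = 70.937, so MnO mass = 21.281 g.
21.281/497.470 × 100 = 4.28 wt%.

4.28 wt%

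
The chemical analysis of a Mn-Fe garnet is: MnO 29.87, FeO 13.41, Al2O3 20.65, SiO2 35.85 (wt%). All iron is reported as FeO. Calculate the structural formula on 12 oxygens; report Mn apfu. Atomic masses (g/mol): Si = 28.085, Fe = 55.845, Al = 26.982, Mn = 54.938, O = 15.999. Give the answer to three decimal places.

29.87 wt% MnO ÷ 70.937 g/mol = 0.42108 mol, giving 0.42108 Mn and 0.42108 O.
13.41 wt% FeO ÷ 71.844 g/mol = 0.18665 mol, giving 0.18665 Fe and 0.18665 O.
20.65 wt% Al2O3 ÷ 101.961 g/mol = 0.20253 mol, giving 0.40506 Al and 0.60759 O.
35.85 wt% SiO2 ÷ 60.083 g/mol = 0.59667 mol, giving 0.59667 Si and 1.19334 O.
Oxygen sums to 2.40866; scaling by 12/2.40866 = 4.98202 puts the formula on 12 O.
Mn: 0.42108 × 4.98202 = 2.098 atoms per formula unit.

2.098 Mn apfu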